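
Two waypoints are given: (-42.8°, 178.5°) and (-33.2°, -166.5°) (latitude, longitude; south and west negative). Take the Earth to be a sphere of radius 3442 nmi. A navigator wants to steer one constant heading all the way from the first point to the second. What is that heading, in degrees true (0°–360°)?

50.8°

Δψ = ln[tan(π/4+φ₂/2)/tan(π/4+φ₁/2)] = +0.2132
Δλ = +0.2618 rad (taken the short way round)
course = atan2(Δλ, Δψ) = 50.84°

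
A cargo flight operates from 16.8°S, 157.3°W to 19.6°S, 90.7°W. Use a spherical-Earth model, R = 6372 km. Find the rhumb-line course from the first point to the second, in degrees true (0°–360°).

Δψ = ln[tan(π/4+φ₂/2)/tan(π/4+φ₁/2)] = -0.0514
Δλ = +1.1624 rad (taken the short way round)
course = atan2(Δλ, Δψ) = 92.53°

92.5°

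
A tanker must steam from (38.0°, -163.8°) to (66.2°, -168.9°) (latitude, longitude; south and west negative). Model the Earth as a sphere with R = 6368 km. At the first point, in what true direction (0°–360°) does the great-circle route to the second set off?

355.7°

θ = atan2( sin Δλ·cos φ₂ ,  cos φ₁ sin φ₂ − sin φ₁ cos φ₂ cos Δλ )
  = atan2(-0.0359, +0.4735) = 355.67°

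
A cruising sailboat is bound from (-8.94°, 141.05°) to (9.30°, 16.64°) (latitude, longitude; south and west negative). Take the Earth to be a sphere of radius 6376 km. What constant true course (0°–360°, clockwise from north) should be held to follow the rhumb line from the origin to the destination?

Δψ = ln[tan(π/4+φ₂/2)/tan(π/4+φ₁/2)] = +0.3197
Δλ = -2.1714 rad (taken the short way round)
course = atan2(Δλ, Δψ) = 278.38°

278.4°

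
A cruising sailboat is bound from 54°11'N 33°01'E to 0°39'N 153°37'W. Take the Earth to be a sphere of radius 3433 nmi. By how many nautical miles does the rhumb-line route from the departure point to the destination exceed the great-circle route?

1769 nmi

Great circle: cos σ = sin φ₁ sin φ₂ + cos φ₁ cos φ₂ cos Δλ,  σ = 2.1798 rad → d_gc = 7483.21 nmi
Rhumb line: Δψ = -1.1183, q = Δφ/Δψ = 0.8355, d_rh = R√(Δφ²+q²Δλ²) = 9252.66 nmi
Excess = 9252.66 − 7483.21 = 1769.45 ≈ 1769 nmi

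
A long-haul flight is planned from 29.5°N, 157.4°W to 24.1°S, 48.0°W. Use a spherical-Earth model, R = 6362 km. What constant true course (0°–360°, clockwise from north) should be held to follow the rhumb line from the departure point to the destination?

117.0°

Δψ = ln[tan(π/4+φ₂/2)/tan(π/4+φ₁/2)] = -0.9729
Δλ = +1.9094 rad (taken the short way round)
course = atan2(Δλ, Δψ) = 117.00°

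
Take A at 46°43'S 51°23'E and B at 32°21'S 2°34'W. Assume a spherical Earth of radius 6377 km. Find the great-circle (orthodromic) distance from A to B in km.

4795 km

Haversine: a = sin²(Δφ/2)+cos φ₁ cos φ₂ sin²(Δλ/2) = 0.13481;  σ = 2·atan2(√a,√(1−a))
σ = 43.082° → d = Rσ = 6377·0.75191 = 4795 km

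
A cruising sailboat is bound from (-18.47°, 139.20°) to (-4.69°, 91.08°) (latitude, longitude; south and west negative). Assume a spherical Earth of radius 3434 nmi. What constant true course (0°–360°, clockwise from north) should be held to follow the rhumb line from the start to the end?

Δψ = ln[tan(π/4+φ₂/2)/tan(π/4+φ₁/2)] = +0.2461
Δλ = -0.8399 rad (taken the short way round)
course = atan2(Δλ, Δψ) = 286.34°

286.3°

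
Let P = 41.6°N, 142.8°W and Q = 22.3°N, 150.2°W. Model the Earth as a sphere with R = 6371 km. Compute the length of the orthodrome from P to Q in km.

Haversine: a = sin²(Δφ/2)+cos φ₁ cos φ₂ sin²(Δλ/2) = 0.03098;  σ = 2·atan2(√a,√(1−a))
σ = 20.275° → d = Rσ = 6371·0.35387 = 2255 km

2255 km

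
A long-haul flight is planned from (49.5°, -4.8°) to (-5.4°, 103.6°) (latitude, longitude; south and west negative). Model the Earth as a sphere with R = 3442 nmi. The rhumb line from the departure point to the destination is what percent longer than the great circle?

Great circle: σ = 1.8501 rad → d_gc = Rσ = 6367.9 nmi
Rhumb: Δφ = -0.9582, Δλ = +1.8919, Δψ = -1.0916, q = Δφ/Δψ = 0.8778 → d_rh = R√(Δφ²+q²Δλ²) = 6599.5 nmi
Excess = (6599.5 − 6367.9) / 6367.9 = 231.6 / 6367.9 = 3.64% ≈ 3.6%

3.6%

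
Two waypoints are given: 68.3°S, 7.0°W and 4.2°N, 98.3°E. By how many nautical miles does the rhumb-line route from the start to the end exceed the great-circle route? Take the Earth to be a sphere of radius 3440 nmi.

Great circle: cos σ = sin φ₁ sin φ₂ + cos φ₁ cos φ₂ cos Δλ,  σ = 1.7369 rad → d_gc = 5975.0 nmi
Rhumb line: Δψ = +1.7254, q = Δφ/Δψ = 0.7334, d_rh = R√(Δφ²+q²Δλ²) = 6359.6 nmi
Excess = 6359.6 − 5975.0 = 384.6 ≈ 385 nmi

385 nmi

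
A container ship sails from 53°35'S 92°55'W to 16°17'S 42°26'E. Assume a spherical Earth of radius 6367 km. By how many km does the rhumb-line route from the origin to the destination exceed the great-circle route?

Great circle: cos σ = sin φ₁ sin φ₂ + cos φ₁ cos φ₂ cos Δλ,  σ = 1.7515 rad → d_gc = 11152.03 km
Rhumb line: Δψ = +0.8238, q = Δφ/Δψ = 0.7903, d_rh = R√(Δφ²+q²Δλ²) = 12588.47 km
Excess = 12588.47 − 11152.03 = 1436.44 ≈ 1436 km

1436 km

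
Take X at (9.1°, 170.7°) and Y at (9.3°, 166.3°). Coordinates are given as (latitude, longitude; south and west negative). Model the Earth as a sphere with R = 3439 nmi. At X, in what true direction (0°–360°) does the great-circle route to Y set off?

θ = atan2( sin Δλ·cos φ₂ ,  cos φ₁ sin φ₂ − sin φ₁ cos φ₂ cos Δλ )
  = atan2(-0.0757, +0.0040) = 272.99°

273.0°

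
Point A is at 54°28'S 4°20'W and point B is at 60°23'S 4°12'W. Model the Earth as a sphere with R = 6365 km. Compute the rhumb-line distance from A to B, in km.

657 km

Rhumb course C = atan2(Δλ, Δψ) with Δψ = ln[tan(π/4+φ₂/2)/tan(π/4+φ₁/2)] = -0.1923, Δλ = +0.0023 → C = 179.31°
d = R·|Δφ| / |cos C| = 6365·0.10327 / 0.99993 = 657 km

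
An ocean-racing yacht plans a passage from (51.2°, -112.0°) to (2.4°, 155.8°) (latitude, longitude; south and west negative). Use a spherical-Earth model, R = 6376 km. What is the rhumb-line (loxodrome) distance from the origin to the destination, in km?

10276 km

Δψ = ln[tan(π/4+φ₂/2)/tan(π/4+φ₁/2)] = -1.0018;  Δφ = -0.8517 rad,  Δλ = -1.6092 rad
q = Δφ/Δψ = 0.8502
d = R·√(Δφ² + q²Δλ²) = 6376·1.61160 = 10276 km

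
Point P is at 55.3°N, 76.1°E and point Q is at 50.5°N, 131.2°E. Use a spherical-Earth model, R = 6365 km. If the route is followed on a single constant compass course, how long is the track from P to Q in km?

Rhumb course C = atan2(Δλ, Δψ) with Δψ = ln[tan(π/4+φ₂/2)/tan(π/4+φ₁/2)] = -0.1391, Δλ = +0.9617 → C = 98.23°
d = R·|Δφ| / |cos C| = 6365·0.08378 / 0.14312 = 3726 km

3726 km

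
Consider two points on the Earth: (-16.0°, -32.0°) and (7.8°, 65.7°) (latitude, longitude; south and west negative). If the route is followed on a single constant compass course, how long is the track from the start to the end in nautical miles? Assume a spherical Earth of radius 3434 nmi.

5971 nmi

Rhumb course C = atan2(Δλ, Δψ) with Δψ = ln[tan(π/4+φ₂/2)/tan(π/4+φ₁/2)] = +0.4195, Δλ = +1.7052 → C = 76.18°
d = R·|Δφ| / |cos C| = 3434·0.41539 / 0.23890 = 5971 nmi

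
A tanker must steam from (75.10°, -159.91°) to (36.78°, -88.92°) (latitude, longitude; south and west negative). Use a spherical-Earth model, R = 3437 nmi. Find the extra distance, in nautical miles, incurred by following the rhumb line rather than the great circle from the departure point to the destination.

141 nmi

Great circle: cos σ = sin φ₁ sin φ₂ + cos φ₁ cos φ₂ cos Δλ,  σ = 0.8689 rad → d_gc = 2986.3 nmi
Rhumb line: Δψ = -1.3432, q = Δφ/Δψ = 0.4979, d_rh = R√(Δφ²+q²Δλ²) = 3127.3 nmi
Excess = 3127.3 − 2986.3 = 141.0 ≈ 141 nmi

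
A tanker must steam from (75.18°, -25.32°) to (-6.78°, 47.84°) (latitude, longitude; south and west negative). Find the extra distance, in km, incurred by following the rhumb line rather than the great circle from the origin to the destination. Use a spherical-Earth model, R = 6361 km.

Great circle: cos σ = sin φ₁ sin φ₂ + cos φ₁ cos φ₂ cos Δλ,  σ = 1.6114 rad → d_gc = 10249.8 km
Rhumb line: Δψ = -2.1584, q = Δφ/Δψ = 0.6627, d_rh = R√(Δφ²+q²Δλ²) = 10572.2 km
Excess = 10572.2 − 10249.8 = 322.4 ≈ 322 km

322 km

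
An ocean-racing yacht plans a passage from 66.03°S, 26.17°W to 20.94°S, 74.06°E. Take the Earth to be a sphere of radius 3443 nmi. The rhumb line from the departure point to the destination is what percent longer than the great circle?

Great circle: σ = 1.3086 rad → d_gc = Rσ = 4505.6 nmi
Rhumb: Δφ = +0.7870, Δλ = +1.7493, Δψ = +1.1759, q = Δφ/Δψ = 0.6692 → d_rh = R√(Δφ²+q²Δλ²) = 4856.8 nmi
Excess = (4856.8 − 4505.6) / 4505.6 = 351.2 / 4505.6 = 7.79% ≈ 7.8%

7.8%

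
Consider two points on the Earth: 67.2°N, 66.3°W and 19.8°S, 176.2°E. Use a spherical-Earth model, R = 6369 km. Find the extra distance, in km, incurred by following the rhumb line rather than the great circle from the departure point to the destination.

Great circle: cos σ = sin φ₁ sin φ₂ + cos φ₁ cos φ₂ cos Δλ,  σ = 2.0722 rad → d_gc = 13197.6 km
Rhumb line: Δψ = -1.9540, q = Δφ/Δψ = 0.7771, d_rh = R√(Δφ²+q²Δλ²) = 14019.6 km
Excess = 14019.6 − 13197.6 = 822.0 ≈ 822 km

822 km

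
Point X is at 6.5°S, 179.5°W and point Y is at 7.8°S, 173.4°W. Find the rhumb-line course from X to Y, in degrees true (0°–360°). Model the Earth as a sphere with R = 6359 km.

Meridional parts: M(φ₁)=-0.1137, M(φ₂)=-0.1366 → ΔM = -0.0229;  Δλ = +0.1065 rad
tan C = Δλ / ΔM = -4.6557 → C = 102.12°

102.1°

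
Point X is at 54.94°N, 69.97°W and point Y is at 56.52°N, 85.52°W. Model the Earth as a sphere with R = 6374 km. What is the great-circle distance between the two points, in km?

988 km

Haversine: a = sin²(Δφ/2)+cos φ₁ cos φ₂ sin²(Δλ/2) = 0.00599;  σ = 2·atan2(√a,√(1−a))
σ = 8.877° → d = Rσ = 6374·0.15494 = 988 km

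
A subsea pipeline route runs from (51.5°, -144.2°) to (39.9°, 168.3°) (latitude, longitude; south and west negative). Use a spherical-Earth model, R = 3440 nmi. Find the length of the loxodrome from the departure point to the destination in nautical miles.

2100 nmi

Δψ = ln[tan(π/4+φ₂/2)/tan(π/4+φ₁/2)] = -0.2914;  Δφ = -0.2025 rad,  Δλ = -0.8290 rad
q = Δφ/Δψ = 0.6947
d = R·√(Δφ² + q²Δλ²) = 3440·0.61048 = 2100 nmi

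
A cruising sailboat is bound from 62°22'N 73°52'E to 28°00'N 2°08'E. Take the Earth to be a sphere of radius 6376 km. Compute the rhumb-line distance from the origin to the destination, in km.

Rhumb course C = atan2(Δλ, Δψ) with Δψ = ln[tan(π/4+φ₂/2)/tan(π/4+φ₁/2)] = -0.8933, Δλ = -1.2520 → C = 234.49°
d = R·|Δφ| / |cos C| = 6376·0.59981 / 0.58082 = 6584 km

6584 km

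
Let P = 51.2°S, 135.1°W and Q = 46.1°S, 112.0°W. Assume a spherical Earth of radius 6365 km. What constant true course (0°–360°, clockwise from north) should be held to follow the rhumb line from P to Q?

Meridional parts: M(φ₁)=-1.0437, M(φ₂)=-0.9088 → ΔM = +0.1349;  Δλ = +0.4032 rad
tan C = Δλ / ΔM = +2.9888 → C = 71.50°

71.5°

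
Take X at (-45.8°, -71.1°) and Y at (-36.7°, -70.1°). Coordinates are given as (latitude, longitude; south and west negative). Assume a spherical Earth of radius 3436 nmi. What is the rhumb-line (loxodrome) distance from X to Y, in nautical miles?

548 nmi

Rhumb course C = atan2(Δλ, Δψ) with Δψ = ln[tan(π/4+φ₂/2)/tan(π/4+φ₁/2)] = +0.2118, Δλ = +0.0175 → C = 4.71°
d = R·|Δφ| / |cos C| = 3436·0.15882 / 0.99662 = 548 nmi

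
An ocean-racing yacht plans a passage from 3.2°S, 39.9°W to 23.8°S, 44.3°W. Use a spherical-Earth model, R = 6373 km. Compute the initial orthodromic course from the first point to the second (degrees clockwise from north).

N = sin Δλ·cos φ₂ = -0.0702;  D = cos φ₁ sin φ₂ − sin φ₁ cos φ₂ cos Δλ = -0.3520
initial course = atan2(N, D) = 191.28°

191.3°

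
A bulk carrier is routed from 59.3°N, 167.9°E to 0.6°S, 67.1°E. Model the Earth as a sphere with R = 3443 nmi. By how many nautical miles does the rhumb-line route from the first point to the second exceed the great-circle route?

Great circle: cos σ = sin φ₁ sin φ₂ + cos φ₁ cos φ₂ cos Δλ,  σ = 1.6757 rad → d_gc = 5769.3 nmi
Rhumb line: Δψ = -1.3032, q = Δφ/Δψ = 0.8022, d_rh = R√(Δφ²+q²Δλ²) = 6047.0 nmi
Excess = 6047.0 − 5769.3 = 277.7 ≈ 278 nmi

278 nmi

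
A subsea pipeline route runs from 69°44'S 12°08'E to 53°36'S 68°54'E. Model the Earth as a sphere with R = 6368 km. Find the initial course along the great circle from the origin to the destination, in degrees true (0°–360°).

N = sin Δλ·cos φ₂ = +0.4964;  D = cos φ₁ sin φ₂ − sin φ₁ cos φ₂ cos Δλ = +0.0263
initial course = atan2(N, D) = 86.97°

87.0°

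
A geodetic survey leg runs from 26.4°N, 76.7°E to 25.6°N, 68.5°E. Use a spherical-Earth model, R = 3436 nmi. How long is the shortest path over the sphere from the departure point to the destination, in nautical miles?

Haversine: a = sin²(Δφ/2)+cos φ₁ cos φ₂ sin²(Δλ/2) = 0.00418;  σ = 2·atan2(√a,√(1−a))
σ = 7.412° → d = Rσ = 3436·0.12937 = 444 nmi

444 nmi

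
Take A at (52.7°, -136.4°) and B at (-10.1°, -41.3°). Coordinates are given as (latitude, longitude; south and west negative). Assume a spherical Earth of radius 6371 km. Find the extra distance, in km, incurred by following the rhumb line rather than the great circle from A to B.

288 km

Great circle: cos σ = sin φ₁ sin φ₂ + cos φ₁ cos φ₂ cos Δλ,  σ = 1.7645 rad → d_gc = 11241.9 km
Rhumb line: Δψ = -1.2634, q = Δφ/Δψ = 0.8676, d_rh = R√(Δφ²+q²Δλ²) = 11529.6 km
Excess = 11529.6 − 11241.9 = 287.7 ≈ 288 km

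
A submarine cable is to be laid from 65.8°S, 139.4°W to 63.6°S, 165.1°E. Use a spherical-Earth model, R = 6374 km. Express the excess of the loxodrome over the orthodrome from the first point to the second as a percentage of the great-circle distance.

Great circle: σ = 0.4021 rad → d_gc = Rσ = 2563.1 km
Rhumb: Δφ = +0.0384, Δλ = -0.9687, Δψ = +0.0899, q = Δφ/Δψ = 0.4271 → d_rh = R√(Δφ²+q²Δλ²) = 2648.3 km
Excess = (2648.3 − 2563.1) / 2563.1 = 85.2 / 2563.1 = 3.32% ≈ 3.3%

3.3%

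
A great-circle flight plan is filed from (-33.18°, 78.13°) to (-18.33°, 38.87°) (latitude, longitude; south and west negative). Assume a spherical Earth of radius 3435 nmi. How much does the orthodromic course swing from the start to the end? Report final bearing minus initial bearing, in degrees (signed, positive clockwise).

+17.8°

Initial bearing θ₁ = atan2(sin Δλ cos φ₂, cos φ₁ sin φ₂ − sin φ₁ cos φ₂ cos Δλ) = 283.03°
Final bearing θ₂ = (initial bearing from the destination back to the start) + 180° = 300.80°
Δθ = θ₂ − θ₁ = +17.8°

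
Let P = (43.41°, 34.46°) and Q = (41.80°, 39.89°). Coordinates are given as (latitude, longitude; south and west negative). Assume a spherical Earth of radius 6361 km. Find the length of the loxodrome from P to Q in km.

Δψ = ln[tan(π/4+φ₂/2)/tan(π/4+φ₁/2)] = -0.0382;  Δφ = -0.0281 rad,  Δλ = +0.0948 rad
q = Δφ/Δψ = 0.7360
d = R·√(Δφ² + q²Δλ²) = 6361·0.07520 = 478 km

478 km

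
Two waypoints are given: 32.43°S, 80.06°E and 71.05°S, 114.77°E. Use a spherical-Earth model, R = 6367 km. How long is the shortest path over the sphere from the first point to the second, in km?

4767 km

Haversine: a = sin²(Δφ/2)+cos φ₁ cos φ₂ sin²(Δλ/2) = 0.13374;  σ = 2·atan2(√a,√(1−a))
σ = 42.901° → d = Rσ = 6367·0.74877 = 4767 km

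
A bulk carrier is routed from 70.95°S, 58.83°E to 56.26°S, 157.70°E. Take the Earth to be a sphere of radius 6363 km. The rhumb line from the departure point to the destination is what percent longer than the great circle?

11.2%

Great circle: σ = 0.7104 rad → d_gc = Rσ = 4520.6 km
Rhumb: Δφ = +0.2564, Δλ = +1.7256, Δψ = +0.5918, q = Δφ/Δψ = 0.4332 → d_rh = R√(Δφ²+q²Δλ²) = 5028.6 km
Excess = (5028.6 − 4520.6) / 4520.6 = 508.0 / 4520.6 = 11.24% ≈ 11.2%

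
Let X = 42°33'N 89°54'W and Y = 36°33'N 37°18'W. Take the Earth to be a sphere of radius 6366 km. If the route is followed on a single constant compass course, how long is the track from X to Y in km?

4551 km

Δψ = ln[tan(π/4+φ₂/2)/tan(π/4+φ₁/2)] = -0.1360;  Δφ = -0.1047 rad,  Δλ = +0.9180 rad
q = Δφ/Δψ = 0.7702
d = R·√(Δφ² + q²Δλ²) = 6366·0.71482 = 4551 km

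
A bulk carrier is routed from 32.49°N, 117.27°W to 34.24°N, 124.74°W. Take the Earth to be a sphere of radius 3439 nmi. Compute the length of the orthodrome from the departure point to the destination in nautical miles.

Haversine: a = sin²(Δφ/2)+cos φ₁ cos φ₂ sin²(Δλ/2) = 0.00319;  σ = 2·atan2(√a,√(1−a))
σ = 6.478° → d = Rσ = 3439·0.11306 = 389 nmi

389 nmi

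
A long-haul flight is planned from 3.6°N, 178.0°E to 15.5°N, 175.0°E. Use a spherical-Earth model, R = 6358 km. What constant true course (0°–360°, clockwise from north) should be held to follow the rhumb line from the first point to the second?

346.1°

Meridional parts: M(φ₁)=+0.0629, M(φ₂)=+0.2739 → ΔM = +0.2110;  Δλ = -0.0524 rad
tan C = Δλ / ΔM = -0.2481 → C = 346.06°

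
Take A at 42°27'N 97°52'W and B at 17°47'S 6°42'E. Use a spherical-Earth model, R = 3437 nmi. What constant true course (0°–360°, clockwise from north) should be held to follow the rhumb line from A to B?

Δψ = ln[tan(π/4+φ₂/2)/tan(π/4+φ₁/2)] = -1.1353
Δλ = +1.8250 rad (taken the short way round)
course = atan2(Δλ, Δψ) = 121.88°

121.9°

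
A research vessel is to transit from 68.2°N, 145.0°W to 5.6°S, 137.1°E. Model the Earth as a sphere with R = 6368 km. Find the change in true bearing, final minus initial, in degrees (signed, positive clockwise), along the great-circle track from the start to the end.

Initial bearing θ₁ = atan2(sin Δλ cos φ₂, cos φ₁ sin φ₂ − sin φ₁ cos φ₂ cos Δλ) = 256.71°
Final bearing θ₂ = (initial bearing from the destination back to the start) + 180° = 201.29°
Δθ = θ₂ − θ₁ = -55.4°

-55.4°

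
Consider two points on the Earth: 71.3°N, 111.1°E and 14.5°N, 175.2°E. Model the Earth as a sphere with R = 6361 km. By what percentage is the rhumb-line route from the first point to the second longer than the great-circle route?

2.9%

Great circle: σ = 1.1888 rad → d_gc = Rσ = 7562.1 km
Rhumb: Δφ = -0.9913, Δλ = +1.1188, Δψ = -1.5481, q = Δφ/Δψ = 0.6404 → d_rh = R√(Δφ²+q²Δλ²) = 7780.2 km
Excess = (7780.2 − 7562.1) / 7562.1 = 218.1 / 7562.1 = 2.88% ≈ 2.9%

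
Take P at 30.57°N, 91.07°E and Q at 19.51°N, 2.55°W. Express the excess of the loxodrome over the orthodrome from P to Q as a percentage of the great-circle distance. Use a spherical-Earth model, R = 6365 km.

2.6%

Great circle: σ = 1.4519 rad → d_gc = Rσ = 9241.4 km
Rhumb: Δφ = -0.1930, Δλ = -1.6340, Δψ = -0.2135, q = Δφ/Δψ = 0.9040 → d_rh = R√(Δφ²+q²Δλ²) = 9481.7 km
Excess = (9481.7 − 9241.4) / 9241.4 = 240.3 / 9241.4 = 2.60% ≈ 2.6%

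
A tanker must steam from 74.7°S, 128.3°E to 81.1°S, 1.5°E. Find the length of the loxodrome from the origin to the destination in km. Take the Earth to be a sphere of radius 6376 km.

Δψ = ln[tan(π/4+φ₂/2)/tan(π/4+φ₁/2)] = -0.5458;  Δφ = -0.1117 rad,  Δλ = -2.2131 rad
q = Δφ/Δψ = 0.2047
d = R·√(Δφ² + q²Δλ²) = 6376·0.46653 = 2975 km

2975 km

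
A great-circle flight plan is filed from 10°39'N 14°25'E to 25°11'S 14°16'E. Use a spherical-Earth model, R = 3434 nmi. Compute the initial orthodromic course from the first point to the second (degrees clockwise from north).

180.2°

N = sin Δλ·cos φ₂ = -0.0024;  D = cos φ₁ sin φ₂ − sin φ₁ cos φ₂ cos Δλ = -0.5854
initial course = atan2(N, D) = 180.23°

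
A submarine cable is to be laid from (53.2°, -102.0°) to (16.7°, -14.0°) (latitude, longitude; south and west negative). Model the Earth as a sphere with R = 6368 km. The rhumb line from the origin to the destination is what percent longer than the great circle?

4.1%

Great circle: σ = 1.3180 rad → d_gc = Rσ = 8393.0 km
Rhumb: Δφ = -0.6370, Δλ = +1.5359, Δψ = -0.8050, q = Δφ/Δψ = 0.7914 → d_rh = R√(Δφ²+q²Δλ²) = 8739.0 km
Excess = (8739.0 − 8393.0) / 8393.0 = 346.0 / 8393.0 = 4.12% ≈ 4.1%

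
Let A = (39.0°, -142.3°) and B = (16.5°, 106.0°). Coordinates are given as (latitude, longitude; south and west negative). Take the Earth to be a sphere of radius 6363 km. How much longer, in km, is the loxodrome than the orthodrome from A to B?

Great circle: cos σ = sin φ₁ sin φ₂ + cos φ₁ cos φ₂ cos Δλ,  σ = 1.6677 rad → d_gc = 10611.74 km
Rhumb line: Δψ = -0.4482, q = Δφ/Δψ = 0.8761, d_rh = R√(Δφ²+q²Δλ²) = 11151.23 km
Excess = 11151.23 − 10611.74 = 539.49 ≈ 539 km

539 km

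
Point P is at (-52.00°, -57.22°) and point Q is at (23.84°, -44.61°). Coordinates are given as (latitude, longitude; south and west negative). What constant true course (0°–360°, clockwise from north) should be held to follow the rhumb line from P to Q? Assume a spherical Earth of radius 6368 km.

8.4°

Meridional parts: M(φ₁)=-1.0662, M(φ₂)=+0.4286 → ΔM = +1.4948;  Δλ = +0.2201 rad
tan C = Δλ / ΔM = +0.1472 → C = 8.38°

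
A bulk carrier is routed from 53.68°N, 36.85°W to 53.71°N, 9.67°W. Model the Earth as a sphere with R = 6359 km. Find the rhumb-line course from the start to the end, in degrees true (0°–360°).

89.9°

Δψ = ln[tan(π/4+φ₂/2)/tan(π/4+φ₁/2)] = +0.0009
Δλ = +0.4744 rad (taken the short way round)
course = atan2(Δλ, Δψ) = 89.89°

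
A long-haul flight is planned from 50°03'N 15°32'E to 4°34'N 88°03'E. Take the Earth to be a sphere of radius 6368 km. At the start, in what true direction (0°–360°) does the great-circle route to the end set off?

N = sin Δλ·cos φ₂ = +0.9508;  D = cos φ₁ sin φ₂ − sin φ₁ cos φ₂ cos Δλ = -0.1785
initial course = atan2(N, D) = 100.63°

100.6°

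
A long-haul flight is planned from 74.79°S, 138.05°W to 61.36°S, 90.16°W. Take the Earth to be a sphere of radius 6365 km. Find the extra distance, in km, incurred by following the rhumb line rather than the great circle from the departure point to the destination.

60 km

Great circle: cos σ = sin φ₁ sin φ₂ + cos φ₁ cos φ₂ cos Δλ,  σ = 0.3730 rad → d_gc = 2374.34 km
Rhumb line: Δψ = +0.6481, q = Δφ/Δψ = 0.3617, d_rh = R√(Δφ²+q²Δλ²) = 2434.81 km
Excess = 2434.81 − 2374.34 = 60.47 ≈ 60 km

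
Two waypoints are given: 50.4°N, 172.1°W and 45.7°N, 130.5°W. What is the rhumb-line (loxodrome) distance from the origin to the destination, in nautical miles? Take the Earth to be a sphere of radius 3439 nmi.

1691 nmi

Rhumb course C = atan2(Δλ, Δψ) with Δψ = ln[tan(π/4+φ₂/2)/tan(π/4+φ₁/2)] = -0.1228, Δλ = +0.7261 → C = 99.60°
d = R·|Δφ| / |cos C| = 3439·0.08203 / 0.16681 = 1691 nmi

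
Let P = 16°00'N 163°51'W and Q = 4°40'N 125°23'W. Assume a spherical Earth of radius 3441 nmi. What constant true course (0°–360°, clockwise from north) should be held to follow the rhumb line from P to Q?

Meridional parts: M(φ₁)=+0.2830, M(φ₂)=+0.0815 → ΔM = -0.2014;  Δλ = +0.6714 rad
tan C = Δλ / ΔM = -3.3333 → C = 106.70°

106.7°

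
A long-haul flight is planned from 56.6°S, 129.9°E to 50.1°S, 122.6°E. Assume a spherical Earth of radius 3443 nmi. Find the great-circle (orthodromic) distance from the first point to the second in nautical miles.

cos σ = sin φ₁ sin φ₂ + cos φ₁ cos φ₂ cos Δλ
      = sin(-56.60°)sin(-50.10°) + cos(-56.60°)cos(-50.10°)cos(-7.30°) = 0.9907
σ = 7.816° → d = Rσ = 3443·0.13642 = 470 nmi

470 nmi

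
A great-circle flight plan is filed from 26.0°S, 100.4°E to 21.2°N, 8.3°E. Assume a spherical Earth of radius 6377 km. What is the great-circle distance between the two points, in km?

11231 km

Haversine: a = sin²(Δφ/2)+cos φ₁ cos φ₂ sin²(Δλ/2) = 0.59462;  σ = 2·atan2(√a,√(1−a))
σ = 100.908° → d = Rσ = 6377·1.76118 = 11231 km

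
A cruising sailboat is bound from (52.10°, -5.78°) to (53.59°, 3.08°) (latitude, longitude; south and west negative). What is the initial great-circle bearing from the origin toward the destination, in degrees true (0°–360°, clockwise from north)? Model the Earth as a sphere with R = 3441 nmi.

N = sin Δλ·cos φ₂ = +0.0914;  D = cos φ₁ sin φ₂ − sin φ₁ cos φ₂ cos Δλ = +0.0316
initial course = atan2(N, D) = 70.94°

70.9°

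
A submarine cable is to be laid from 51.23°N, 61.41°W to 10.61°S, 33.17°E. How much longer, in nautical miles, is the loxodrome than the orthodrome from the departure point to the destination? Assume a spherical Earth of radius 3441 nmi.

141 nmi

Great circle: cos σ = sin φ₁ sin φ₂ + cos φ₁ cos φ₂ cos Δλ,  σ = 1.7647 rad → d_gc = 6072.4 nmi
Rhumb line: Δψ = -1.2308, q = Δφ/Δψ = 0.8769, d_rh = R√(Δφ²+q²Δλ²) = 6213.3 nmi
Excess = 6213.3 − 6072.4 = 140.9 ≈ 141 nmi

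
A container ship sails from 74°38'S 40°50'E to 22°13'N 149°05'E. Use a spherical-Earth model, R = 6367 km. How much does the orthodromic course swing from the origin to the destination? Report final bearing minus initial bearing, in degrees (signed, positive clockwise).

-85.2°

Initial bearing θ₁ = atan2(sin Δλ cos φ₂, cos φ₁ sin φ₂ − sin φ₁ cos φ₂ cos Δλ) = 101.53°
Final bearing θ₂ = (initial bearing from the destination back to the start) + 180° = 16.29°
Δθ = θ₂ − θ₁ = -85.2°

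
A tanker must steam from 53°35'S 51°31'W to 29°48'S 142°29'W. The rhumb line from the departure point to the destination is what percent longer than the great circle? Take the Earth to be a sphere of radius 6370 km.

Great circle: σ = 1.1688 rad → d_gc = Rσ = 7445.4 km
Rhumb: Δφ = +0.4151, Δλ = -1.5877, Δψ = +0.5666, q = Δφ/Δψ = 0.7326 → d_rh = R√(Δφ²+q²Δλ²) = 7867.1 km
Excess = (7867.1 − 7445.4) / 7445.4 = 421.7 / 7445.4 = 5.66% ≈ 5.7%

5.7%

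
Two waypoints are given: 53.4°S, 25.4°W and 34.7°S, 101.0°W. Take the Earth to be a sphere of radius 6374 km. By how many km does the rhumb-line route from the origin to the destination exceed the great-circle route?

Great circle: cos σ = sin φ₁ sin φ₂ + cos φ₁ cos φ₂ cos Δλ,  σ = 0.9534 rad → d_gc = 6076.8 km
Rhumb line: Δψ = +0.4600, q = Δφ/Δψ = 0.7095, d_rh = R√(Δφ²+q²Δλ²) = 6319.1 km
Excess = 6319.1 − 6076.8 = 242.3 ≈ 242 km

242 km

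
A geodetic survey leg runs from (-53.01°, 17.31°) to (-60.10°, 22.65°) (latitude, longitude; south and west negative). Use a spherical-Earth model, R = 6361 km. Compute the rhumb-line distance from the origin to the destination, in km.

Rhumb course C = atan2(Δλ, Δψ) with Δψ = ln[tan(π/4+φ₂/2)/tan(π/4+φ₁/2)] = -0.2253, Δλ = +0.0932 → C = 157.53°
d = R·|Δφ| / |cos C| = 6361·0.12374 / 0.92407 = 852 km

852 km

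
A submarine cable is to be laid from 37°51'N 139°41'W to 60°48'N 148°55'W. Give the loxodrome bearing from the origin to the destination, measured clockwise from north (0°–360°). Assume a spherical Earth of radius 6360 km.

Meridional parts: M(φ₁)=+0.7147, M(φ₂)=+1.3452 → ΔM = +0.6306;  Δλ = -0.1612 rad
tan C = Δλ / ΔM = -0.2556 → C = 345.66°

345.7°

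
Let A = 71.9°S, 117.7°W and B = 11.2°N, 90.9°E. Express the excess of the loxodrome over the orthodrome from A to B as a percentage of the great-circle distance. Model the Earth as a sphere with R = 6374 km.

16.6%

Great circle: σ = 2.0400 rad → d_gc = Rσ = 13003.1 km
Rhumb: Δφ = +1.4504, Δλ = -2.6424, Δψ = +2.0338, q = Δφ/Δψ = 0.7131 → d_rh = R√(Δφ²+q²Δλ²) = 15156.8 km
Excess = (15156.8 − 13003.1) / 13003.1 = 2153.7 / 13003.1 = 16.56% ≈ 16.6%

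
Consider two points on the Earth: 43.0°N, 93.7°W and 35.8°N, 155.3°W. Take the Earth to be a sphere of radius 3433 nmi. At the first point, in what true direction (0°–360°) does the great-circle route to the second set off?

N = sin Δλ·cos φ₂ = -0.7135;  D = cos φ₁ sin φ₂ − sin φ₁ cos φ₂ cos Δλ = +0.1647
initial course = atan2(N, D) = 283.00°

283.0°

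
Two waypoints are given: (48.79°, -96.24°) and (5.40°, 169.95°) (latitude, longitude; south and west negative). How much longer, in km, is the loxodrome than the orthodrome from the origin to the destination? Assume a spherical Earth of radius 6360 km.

Great circle: cos σ = sin φ₁ sin φ₂ + cos φ₁ cos φ₂ cos Δλ,  σ = 1.5436 rad → d_gc = 9817.2 km
Rhumb line: Δψ = -0.8838, q = Δφ/Δψ = 0.8568, d_rh = R√(Δφ²+q²Δλ²) = 10139.3 km
Excess = 10139.3 − 9817.2 = 322.1 ≈ 322 km

322 km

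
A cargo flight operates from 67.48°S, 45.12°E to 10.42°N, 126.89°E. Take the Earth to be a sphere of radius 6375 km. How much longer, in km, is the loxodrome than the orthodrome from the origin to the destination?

Great circle: cos σ = sin φ₁ sin φ₂ + cos φ₁ cos φ₂ cos Δλ,  σ = 1.6842 rad → d_gc = 10736.7 km
Rhumb line: Δψ = +1.7969, q = Δφ/Δψ = 0.7567, d_rh = R√(Δφ²+q²Δλ²) = 11068.8 km
Excess = 11068.8 − 10736.7 = 332.1 ≈ 332 km

332 km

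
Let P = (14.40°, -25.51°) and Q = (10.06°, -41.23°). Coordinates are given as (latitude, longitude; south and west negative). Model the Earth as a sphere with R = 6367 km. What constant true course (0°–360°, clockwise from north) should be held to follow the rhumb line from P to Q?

254.2°

Δψ = ln[tan(π/4+φ₂/2)/tan(π/4+φ₁/2)] = -0.0775
Δλ = -0.2744 rad (taken the short way round)
course = atan2(Δλ, Δψ) = 254.22°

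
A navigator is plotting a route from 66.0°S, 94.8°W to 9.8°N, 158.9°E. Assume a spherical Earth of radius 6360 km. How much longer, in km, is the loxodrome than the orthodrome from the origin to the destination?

Great circle: cos σ = sin φ₁ sin φ₂ + cos φ₁ cos φ₂ cos Δλ,  σ = 1.8421 rad → d_gc = 11715.7 km
Rhumb line: Δψ = +1.7204, q = Δφ/Δψ = 0.7690, d_rh = R√(Δφ²+q²Δλ²) = 12374.4 km
Excess = 12374.4 − 11715.7 = 658.7 ≈ 659 km

659 km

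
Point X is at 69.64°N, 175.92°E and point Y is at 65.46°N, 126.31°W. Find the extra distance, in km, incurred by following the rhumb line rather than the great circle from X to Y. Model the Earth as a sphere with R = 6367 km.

90 km

Great circle: cos σ = sin φ₁ sin φ₂ + cos φ₁ cos φ₂ cos Δλ,  σ = 0.3766 rad → d_gc = 2398.1 km
Rhumb line: Δψ = -0.1916, q = Δφ/Δψ = 0.3808, d_rh = R√(Δφ²+q²Δλ²) = 2488.3 km
Excess = 2488.3 − 2398.1 = 90.2 ≈ 90 km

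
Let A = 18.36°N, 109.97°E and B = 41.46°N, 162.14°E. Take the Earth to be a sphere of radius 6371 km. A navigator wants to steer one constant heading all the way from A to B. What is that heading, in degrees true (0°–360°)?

62.7°

Meridional parts: M(φ₁)=+0.3261, M(φ₂)=+0.7965 → ΔM = +0.4705;  Δλ = +0.9105 rad
tan C = Δλ / ΔM = +1.9354 → C = 62.68°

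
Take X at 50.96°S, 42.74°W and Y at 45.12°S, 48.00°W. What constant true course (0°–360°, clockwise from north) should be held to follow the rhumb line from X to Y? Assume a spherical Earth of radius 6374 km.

329.0°

Δψ = ln[tan(π/4+φ₂/2)/tan(π/4+φ₁/2)] = +0.1527
Δλ = -0.0918 rad (taken the short way round)
course = atan2(Δλ, Δψ) = 328.98°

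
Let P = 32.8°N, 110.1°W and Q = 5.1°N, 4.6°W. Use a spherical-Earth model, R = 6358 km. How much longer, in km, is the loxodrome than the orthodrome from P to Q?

253 km

Great circle: cos σ = sin φ₁ sin φ₂ + cos φ₁ cos φ₂ cos Δλ,  σ = 1.7473 rad → d_gc = 11109.3 km
Rhumb line: Δψ = -0.5174, q = Δφ/Δψ = 0.9343, d_rh = R√(Δφ²+q²Δλ²) = 11361.9 km
Excess = 11361.9 − 11109.3 = 252.6 ≈ 253 km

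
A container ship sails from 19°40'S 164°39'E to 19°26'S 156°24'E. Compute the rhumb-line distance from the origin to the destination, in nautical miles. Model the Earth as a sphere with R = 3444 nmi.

Δψ = ln[tan(π/4+φ₂/2)/tan(π/4+φ₁/2)] = +0.0043;  Δφ = +0.0041 rad,  Δλ = -0.1440 rad
q = Δφ/Δψ = 0.9423
d = R·√(Δφ² + q²Δλ²) = 3444·0.13575 = 468 nmi

468 nmi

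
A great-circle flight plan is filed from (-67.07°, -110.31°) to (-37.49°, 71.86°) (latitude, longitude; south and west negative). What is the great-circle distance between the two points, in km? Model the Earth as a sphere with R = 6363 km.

8377 km

Haversine: a = sin²(Δφ/2)+cos φ₁ cos φ₂ sin²(Δλ/2) = 0.37419;  σ = 2·atan2(√a,√(1−a))
σ = 75.427° → d = Rσ = 6363·1.31645 = 8377 km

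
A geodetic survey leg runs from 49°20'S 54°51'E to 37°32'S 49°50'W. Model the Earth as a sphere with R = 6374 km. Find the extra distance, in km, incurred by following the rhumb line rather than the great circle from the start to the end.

Great circle: cos σ = sin φ₁ sin φ₂ + cos φ₁ cos φ₂ cos Δλ,  σ = 1.2333 rad → d_gc = 7861.1 km
Rhumb line: Δψ = +0.2850, q = Δφ/Δψ = 0.7226, d_rh = R√(Δφ²+q²Δλ²) = 8516.7 km
Excess = 8516.7 − 7861.1 = 655.6 ≈ 656 km

656 km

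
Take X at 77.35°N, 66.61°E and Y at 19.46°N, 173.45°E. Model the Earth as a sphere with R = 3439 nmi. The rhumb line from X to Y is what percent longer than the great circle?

10.1%

Great circle: σ = 1.3023 rad → d_gc = Rσ = 4478.7 nmi
Rhumb: Δφ = -1.0104, Δλ = +1.8647, Δψ = -1.8533, q = Δφ/Δψ = 0.5452 → d_rh = R√(Δφ²+q²Δλ²) = 4929.1 nmi
Excess = (4929.1 − 4478.7) / 4478.7 = 450.4 / 4478.7 = 10.06% ≈ 10.1%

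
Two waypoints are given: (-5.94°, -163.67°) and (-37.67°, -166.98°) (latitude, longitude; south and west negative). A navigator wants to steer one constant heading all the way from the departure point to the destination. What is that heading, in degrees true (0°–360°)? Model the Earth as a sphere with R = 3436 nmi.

Δψ = ln[tan(π/4+φ₂/2)/tan(π/4+φ₁/2)] = -0.6068
Δλ = -0.0578 rad (taken the short way round)
course = atan2(Δλ, Δψ) = 185.44°

185.4°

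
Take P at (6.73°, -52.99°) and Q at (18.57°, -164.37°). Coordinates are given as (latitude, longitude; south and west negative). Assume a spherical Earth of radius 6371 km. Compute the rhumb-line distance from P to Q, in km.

Rhumb course C = atan2(Δλ, Δψ) with Δψ = ln[tan(π/4+φ₂/2)/tan(π/4+φ₁/2)] = +0.2122, Δλ = -1.9439 → C = 276.23°
d = R·|Δφ| / |cos C| = 6371·0.20665 / 0.10852 = 12132 km

12132 km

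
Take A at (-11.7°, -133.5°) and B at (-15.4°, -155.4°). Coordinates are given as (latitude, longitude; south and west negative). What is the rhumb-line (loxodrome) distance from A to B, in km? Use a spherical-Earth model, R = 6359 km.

Rhumb course C = atan2(Δλ, Δψ) with Δψ = ln[tan(π/4+φ₂/2)/tan(π/4+φ₁/2)] = -0.0664, Δλ = -0.3822 → C = 260.14°
d = R·|Δφ| / |cos C| = 6359·0.06458 / 0.17125 = 2398 km

2398 km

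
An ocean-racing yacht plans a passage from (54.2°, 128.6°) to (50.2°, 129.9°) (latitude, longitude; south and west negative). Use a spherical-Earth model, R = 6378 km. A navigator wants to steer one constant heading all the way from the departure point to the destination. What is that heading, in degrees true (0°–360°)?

Meridional parts: M(φ₁)=+1.1301, M(φ₂)=+1.0161 → ΔM = -0.1140;  Δλ = +0.0227 rad
tan C = Δλ / ΔM = -0.1990 → C = 168.74°

168.7°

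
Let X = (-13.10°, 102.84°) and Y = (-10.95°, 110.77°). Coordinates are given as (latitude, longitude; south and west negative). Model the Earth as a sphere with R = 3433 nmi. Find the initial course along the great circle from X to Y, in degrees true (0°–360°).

75.4°

N = sin Δλ·cos φ₂ = +0.1355;  D = cos φ₁ sin φ₂ − sin φ₁ cos φ₂ cos Δλ = +0.0354
initial course = atan2(N, D) = 75.36°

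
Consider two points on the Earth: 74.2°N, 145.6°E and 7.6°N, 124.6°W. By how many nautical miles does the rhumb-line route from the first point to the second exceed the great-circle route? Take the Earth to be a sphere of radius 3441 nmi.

289 nmi

Great circle: cos σ = sin φ₁ sin φ₂ + cos φ₁ cos φ₂ cos Δλ,  σ = 1.4422 rad → d_gc = 4962.8 nmi
Rhumb line: Δψ = -1.8420, q = Δφ/Δψ = 0.6311, d_rh = R√(Δφ²+q²Δλ²) = 5251.8 nmi
Excess = 5251.8 − 4962.8 = 289.0 ≈ 289 nmi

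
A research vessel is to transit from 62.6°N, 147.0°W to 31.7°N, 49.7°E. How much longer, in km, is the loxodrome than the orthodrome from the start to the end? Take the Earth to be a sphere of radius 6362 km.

2893 km

Great circle: cos σ = sin φ₁ sin φ₂ + cos φ₁ cos φ₂ cos Δλ,  σ = 1.4792 rad → d_gc = 9410.5 km
Rhumb line: Δψ = -0.8276, q = Δφ/Δψ = 0.6516, d_rh = R√(Δφ²+q²Δλ²) = 12303.5 km
Excess = 12303.5 − 9410.5 = 2893.0 ≈ 2893 km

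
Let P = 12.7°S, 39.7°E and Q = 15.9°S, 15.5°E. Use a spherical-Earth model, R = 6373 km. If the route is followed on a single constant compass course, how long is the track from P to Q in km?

Δψ = ln[tan(π/4+φ₂/2)/tan(π/4+φ₁/2)] = -0.0576;  Δφ = -0.0559 rad,  Δλ = -0.4224 rad
q = Δφ/Δψ = 0.9689
d = R·√(Δφ² + q²Δλ²) = 6373·0.41302 = 2632 km

2632 km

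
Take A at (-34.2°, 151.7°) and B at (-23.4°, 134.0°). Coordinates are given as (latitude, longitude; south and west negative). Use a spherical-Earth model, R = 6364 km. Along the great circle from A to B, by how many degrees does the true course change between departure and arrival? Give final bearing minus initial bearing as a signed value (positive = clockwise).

At departure: θ₁ = atan2(sin Δλ cos φ₂, cos φ₁ sin φ₂ − sin φ₁ cos φ₂ cos Δλ) = 300.29°
At arrival: θ₂ = atan2(sin Δλ cos φ₁, −cos φ₂ sin φ₁ + sin φ₂ cos φ₁ cos Δλ) = 308.90°
Δθ = θ₂ − θ₁ = +8.6°

+8.6°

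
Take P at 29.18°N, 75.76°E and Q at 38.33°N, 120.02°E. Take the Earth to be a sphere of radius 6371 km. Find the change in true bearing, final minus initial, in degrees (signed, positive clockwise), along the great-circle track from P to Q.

+25.5°

Initial bearing θ₁ = atan2(sin Δλ cos φ₂, cos φ₁ sin φ₂ − sin φ₁ cos φ₂ cos Δλ) = 63.95°
Final bearing θ₂ = (initial bearing from the destination back to the start) + 180° = 89.50°
Δθ = θ₂ − θ₁ = +25.5°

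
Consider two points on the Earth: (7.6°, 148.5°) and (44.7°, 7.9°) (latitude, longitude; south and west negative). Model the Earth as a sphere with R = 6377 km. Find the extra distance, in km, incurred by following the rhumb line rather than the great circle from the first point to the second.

Great circle: cos σ = sin φ₁ sin φ₂ + cos φ₁ cos φ₂ cos Δλ,  σ = 2.0391 rad → d_gc = 13003.6 km
Rhumb line: Δψ = +0.7410, q = Δφ/Δψ = 0.8739, d_rh = R√(Δφ²+q²Δλ²) = 14285.2 km
Excess = 14285.2 − 13003.6 = 1281.6 ≈ 1282 km

1282 km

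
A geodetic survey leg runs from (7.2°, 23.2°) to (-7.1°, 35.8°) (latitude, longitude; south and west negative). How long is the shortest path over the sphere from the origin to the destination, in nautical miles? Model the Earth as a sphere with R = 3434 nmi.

Haversine: a = sin²(Δφ/2)+cos φ₁ cos φ₂ sin²(Δλ/2) = 0.02735;  σ = 2·atan2(√a,√(1−a))
σ = 19.037° → d = Rσ = 3434·0.33227 = 1141 nmi

1141 nmi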